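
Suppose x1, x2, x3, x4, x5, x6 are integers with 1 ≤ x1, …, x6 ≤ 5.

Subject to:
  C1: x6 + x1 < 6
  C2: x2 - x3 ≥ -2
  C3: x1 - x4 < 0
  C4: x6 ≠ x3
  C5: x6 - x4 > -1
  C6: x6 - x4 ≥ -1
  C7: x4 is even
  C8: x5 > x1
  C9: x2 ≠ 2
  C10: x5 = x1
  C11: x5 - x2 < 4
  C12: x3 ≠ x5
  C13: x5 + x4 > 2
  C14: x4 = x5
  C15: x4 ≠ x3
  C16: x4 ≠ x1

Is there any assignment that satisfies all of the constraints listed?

From constraints 10 and 14, x4 = x5 = x1, so x4 = x1. But constraint 16 says x4 ≠ x1. Contradiction.

Unsatisfiable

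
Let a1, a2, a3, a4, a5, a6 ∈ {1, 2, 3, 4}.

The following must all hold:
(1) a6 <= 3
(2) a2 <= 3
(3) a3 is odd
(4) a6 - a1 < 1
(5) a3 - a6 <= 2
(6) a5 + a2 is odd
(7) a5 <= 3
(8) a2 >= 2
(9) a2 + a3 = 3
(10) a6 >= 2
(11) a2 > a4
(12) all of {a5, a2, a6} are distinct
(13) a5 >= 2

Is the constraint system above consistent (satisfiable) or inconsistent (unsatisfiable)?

Unsatisfiable

Constraints 1, 2, 7, 8, 10, and 13 confine each of a5, a2, a6 to the 2 values {2, 3}.
Constraint 12 requires all 3 of them to be distinct, but only 2 values are available — impossible by the pigeonhole principle.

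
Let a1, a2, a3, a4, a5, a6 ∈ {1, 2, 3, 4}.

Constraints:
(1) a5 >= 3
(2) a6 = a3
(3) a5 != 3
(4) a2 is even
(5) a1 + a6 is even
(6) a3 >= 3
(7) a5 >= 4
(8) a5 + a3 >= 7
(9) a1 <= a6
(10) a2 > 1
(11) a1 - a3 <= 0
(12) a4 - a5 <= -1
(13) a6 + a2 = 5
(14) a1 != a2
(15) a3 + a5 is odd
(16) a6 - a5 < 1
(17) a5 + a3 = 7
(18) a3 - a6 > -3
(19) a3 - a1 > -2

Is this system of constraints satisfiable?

Satisfiable

The assignment a1 = 3, a2 = 2, a3 = 3, a4 = 1, a5 = 4, a6 = 3 works:
  constraint 8 holds since a5 + a3 = 7.
  constraint 11 holds since a1 - a3 = 0.
The rest check out directly.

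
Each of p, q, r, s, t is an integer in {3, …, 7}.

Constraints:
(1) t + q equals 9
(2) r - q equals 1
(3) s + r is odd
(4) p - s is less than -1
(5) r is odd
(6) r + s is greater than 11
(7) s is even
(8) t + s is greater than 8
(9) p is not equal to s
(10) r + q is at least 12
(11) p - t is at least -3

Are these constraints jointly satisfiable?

Satisfiable

Setting (p, q, r, s, t) = (3, 6, 7, 6, 3) satisfies everything: constraint 1: t + q = 9; constraint 2: r - q = 1, and the others follow.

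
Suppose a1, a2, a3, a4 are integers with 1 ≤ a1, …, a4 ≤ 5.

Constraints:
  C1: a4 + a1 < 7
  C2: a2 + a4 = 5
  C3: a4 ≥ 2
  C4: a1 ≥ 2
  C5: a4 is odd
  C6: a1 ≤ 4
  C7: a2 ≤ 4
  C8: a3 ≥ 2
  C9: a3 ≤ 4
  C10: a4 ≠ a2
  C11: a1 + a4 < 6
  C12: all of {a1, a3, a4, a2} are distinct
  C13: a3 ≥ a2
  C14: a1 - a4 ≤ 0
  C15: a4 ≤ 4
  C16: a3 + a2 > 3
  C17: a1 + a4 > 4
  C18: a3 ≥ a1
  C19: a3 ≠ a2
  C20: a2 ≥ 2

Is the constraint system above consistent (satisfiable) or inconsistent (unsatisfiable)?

Unsatisfiable

Constraints 3, 4, 6, 7, 8, 9, 15, and 20 confine each of a1, a3, a4, a2 to the 3 values {2, …, 4}.
Constraint 12 requires all 4 of them to be distinct, but only 3 values are available — impossible by the pigeonhole principle.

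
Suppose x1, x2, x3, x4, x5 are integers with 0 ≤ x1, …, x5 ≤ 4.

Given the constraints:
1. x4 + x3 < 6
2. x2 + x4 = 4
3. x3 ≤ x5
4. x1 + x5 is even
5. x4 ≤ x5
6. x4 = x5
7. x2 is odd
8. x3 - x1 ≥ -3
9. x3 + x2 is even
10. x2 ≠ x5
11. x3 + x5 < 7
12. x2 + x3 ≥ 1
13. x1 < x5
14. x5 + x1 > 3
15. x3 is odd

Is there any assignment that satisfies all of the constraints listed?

Satisfiable

Take x1 = 1, x2 = 1, x3 = 1, x4 = 3, x5 = 3. Then constraint 1: x4 + x3 = 4; constraint 2: x2 + x4 = 4, and every other listed constraint is also met.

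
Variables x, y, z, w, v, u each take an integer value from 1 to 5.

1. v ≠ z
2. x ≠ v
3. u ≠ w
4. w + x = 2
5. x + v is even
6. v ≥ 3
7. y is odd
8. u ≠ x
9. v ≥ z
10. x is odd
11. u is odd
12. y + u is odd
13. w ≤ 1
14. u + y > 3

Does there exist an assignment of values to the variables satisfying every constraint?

Unsatisfiable

Constraint 7 makes y odd and constraint 11 makes u odd, so y + u must be even. Constraint 12 says y + u is odd — contradiction.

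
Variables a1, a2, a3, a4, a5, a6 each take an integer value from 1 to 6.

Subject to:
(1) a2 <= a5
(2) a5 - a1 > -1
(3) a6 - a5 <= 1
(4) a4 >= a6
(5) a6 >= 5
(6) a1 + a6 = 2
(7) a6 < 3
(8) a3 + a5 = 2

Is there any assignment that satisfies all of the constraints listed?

From constraint 5: a6 ≥ 5. From constraint 7: a6 ≤ 2. But 2 < 5, so no value of a6 works.

Unsatisfiable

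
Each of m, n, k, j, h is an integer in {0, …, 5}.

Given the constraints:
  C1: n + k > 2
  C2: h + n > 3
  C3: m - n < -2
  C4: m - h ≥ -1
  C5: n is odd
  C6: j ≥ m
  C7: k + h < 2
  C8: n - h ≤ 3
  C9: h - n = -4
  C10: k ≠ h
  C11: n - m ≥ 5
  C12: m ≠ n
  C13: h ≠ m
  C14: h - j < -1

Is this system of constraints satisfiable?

Constraints 4, 8, and 11 give m − h ≥ -1, h − n ≥ -3, n − m ≥ 5.
Adding all 3 inequalities: the left sides telescope to 0, and the right sides sum to (-1) + (-3) + 5 = 1. So 0 ≥ 1, which is false.

Unsatisfiable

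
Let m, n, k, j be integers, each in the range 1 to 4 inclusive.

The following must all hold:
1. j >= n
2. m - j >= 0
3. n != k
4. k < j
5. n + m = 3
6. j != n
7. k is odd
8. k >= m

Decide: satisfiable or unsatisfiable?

Unsatisfiable

Constraints 2, 4, and 8 give k < j, j ≤ m, m ≤ k. Chaining: k < j ≤ m ≤ k, which forces k < k — impossible.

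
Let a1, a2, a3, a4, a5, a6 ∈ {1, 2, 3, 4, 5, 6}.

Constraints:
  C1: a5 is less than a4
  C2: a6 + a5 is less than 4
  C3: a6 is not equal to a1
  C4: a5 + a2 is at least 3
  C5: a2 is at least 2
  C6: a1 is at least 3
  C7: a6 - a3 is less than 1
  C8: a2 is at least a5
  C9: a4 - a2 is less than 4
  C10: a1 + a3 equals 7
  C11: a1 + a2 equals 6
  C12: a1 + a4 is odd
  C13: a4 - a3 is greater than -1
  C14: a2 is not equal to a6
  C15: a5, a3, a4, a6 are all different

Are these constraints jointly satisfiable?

Satisfiable

The assignment a1 = 4, a2 = 2, a3 = 3, a4 = 5, a5 = 2, a6 = 1 works:
  constraint 2 holds since a6 + a5 = 3.
  constraint 4 holds since a5 + a2 = 4.
The rest check out directly.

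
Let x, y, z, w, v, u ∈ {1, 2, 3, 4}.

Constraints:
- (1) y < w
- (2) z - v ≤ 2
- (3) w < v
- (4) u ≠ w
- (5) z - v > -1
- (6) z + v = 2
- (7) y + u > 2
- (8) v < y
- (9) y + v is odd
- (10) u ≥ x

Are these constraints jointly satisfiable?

Unsatisfiable

Constraints 1, 3, and 8 give v < y, y < w, w < v. Chaining: v < y < w < v, which forces v < v — impossible.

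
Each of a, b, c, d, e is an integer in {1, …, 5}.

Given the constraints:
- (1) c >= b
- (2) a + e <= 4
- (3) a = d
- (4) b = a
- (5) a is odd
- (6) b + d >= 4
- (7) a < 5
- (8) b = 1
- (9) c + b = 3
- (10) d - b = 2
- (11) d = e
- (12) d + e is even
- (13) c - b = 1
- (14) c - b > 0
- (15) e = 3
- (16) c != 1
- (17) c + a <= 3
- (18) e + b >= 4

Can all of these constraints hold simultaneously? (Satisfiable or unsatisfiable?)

Unsatisfiable

Constraint 8 fixes b = 1 and constraint 15 fixes e = 3. Constraints 3, 4, and 11 give b = a = d = e, so b = e. But 1 ≠ 3 — contradiction.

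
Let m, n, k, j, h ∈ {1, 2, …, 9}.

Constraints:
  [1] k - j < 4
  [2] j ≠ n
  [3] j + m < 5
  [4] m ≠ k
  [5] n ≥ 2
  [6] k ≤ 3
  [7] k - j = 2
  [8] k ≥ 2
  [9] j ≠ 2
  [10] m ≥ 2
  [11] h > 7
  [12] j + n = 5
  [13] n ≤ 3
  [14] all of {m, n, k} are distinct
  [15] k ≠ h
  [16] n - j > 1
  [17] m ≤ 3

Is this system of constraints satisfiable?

Unsatisfiable

Constraints 5, 6, 8, 10, 13, and 17 confine each of m, n, k to the 2 values {2, 3}.
Constraint 14 requires all 3 of them to be distinct, but only 2 values are available — impossible by the pigeonhole principle.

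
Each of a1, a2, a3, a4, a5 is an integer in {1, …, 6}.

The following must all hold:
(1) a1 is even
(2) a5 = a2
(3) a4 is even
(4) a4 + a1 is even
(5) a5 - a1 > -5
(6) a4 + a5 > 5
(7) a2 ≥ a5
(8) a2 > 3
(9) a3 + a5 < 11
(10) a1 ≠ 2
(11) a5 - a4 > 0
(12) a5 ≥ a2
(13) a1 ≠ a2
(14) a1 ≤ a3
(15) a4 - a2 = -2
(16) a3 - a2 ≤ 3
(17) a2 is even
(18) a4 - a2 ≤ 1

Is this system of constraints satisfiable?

One satisfying assignment is a1 = 6, a2 = 4, a3 = 6, a4 = 2, a5 = 4.
For the less obvious constraints — constraint 5: a5 - a1 = -2; constraint 6: a4 + a5 = 6; constraint 9: a3 + a5 = 10 — and the others hold by inspection.

Satisfiable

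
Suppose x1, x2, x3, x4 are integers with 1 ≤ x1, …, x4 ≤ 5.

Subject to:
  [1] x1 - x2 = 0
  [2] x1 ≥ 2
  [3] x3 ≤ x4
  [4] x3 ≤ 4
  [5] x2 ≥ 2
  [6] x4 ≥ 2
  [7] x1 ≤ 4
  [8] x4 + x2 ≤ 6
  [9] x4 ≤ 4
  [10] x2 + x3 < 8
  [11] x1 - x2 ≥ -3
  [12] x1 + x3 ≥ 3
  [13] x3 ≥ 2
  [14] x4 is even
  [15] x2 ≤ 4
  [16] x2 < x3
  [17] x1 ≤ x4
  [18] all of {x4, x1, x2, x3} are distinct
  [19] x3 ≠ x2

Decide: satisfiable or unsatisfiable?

Constraints 2, 4, 5, 6, 7, 9, 13, and 15 confine each of x4, x1, x2, x3 to the 3 values {2, …, 4}.
Constraint 18 requires all 4 of them to be distinct, but only 3 values are available — impossible by the pigeonhole principle.

Unsatisfiable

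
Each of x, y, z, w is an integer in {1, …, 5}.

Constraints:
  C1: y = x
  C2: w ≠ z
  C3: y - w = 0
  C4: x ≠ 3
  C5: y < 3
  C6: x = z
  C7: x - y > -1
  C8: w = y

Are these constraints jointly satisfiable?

Unsatisfiable

From constraints 1, 6, and 8, w = y = x = z, so w = z. But constraint 2 says w ≠ z. Contradiction.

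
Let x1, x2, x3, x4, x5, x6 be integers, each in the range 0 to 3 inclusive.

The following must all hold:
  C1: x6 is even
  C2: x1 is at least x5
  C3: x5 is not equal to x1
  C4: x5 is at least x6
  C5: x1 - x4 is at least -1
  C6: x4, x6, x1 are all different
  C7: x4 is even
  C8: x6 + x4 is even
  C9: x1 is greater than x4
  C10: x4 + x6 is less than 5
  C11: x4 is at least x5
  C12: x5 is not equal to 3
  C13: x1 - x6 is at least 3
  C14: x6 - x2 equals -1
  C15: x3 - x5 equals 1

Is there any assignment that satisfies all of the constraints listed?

One satisfying assignment is x1 = 3, x2 = 1, x3 = 2, x4 = 2, x5 = 1, x6 = 0.
For the less obvious constraints — constraint 5: x1 - x4 = 1; constraint 10: x4 + x6 = 2 — and the others hold by inspection.

Satisfiable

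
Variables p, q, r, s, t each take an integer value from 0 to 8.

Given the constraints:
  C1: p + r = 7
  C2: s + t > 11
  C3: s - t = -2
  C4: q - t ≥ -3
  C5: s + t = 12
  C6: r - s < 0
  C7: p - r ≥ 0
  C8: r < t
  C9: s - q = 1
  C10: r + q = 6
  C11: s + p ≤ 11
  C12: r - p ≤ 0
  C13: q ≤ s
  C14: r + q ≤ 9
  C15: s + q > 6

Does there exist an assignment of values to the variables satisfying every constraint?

One satisfying assignment is p = 5, q = 4, r = 2, s = 5, t = 7.
For the less obvious constraints — constraint 1: p + r = 7; constraint 2: s + t = 12; constraint 3: s - t = -2 — and the others hold by inspection.

Satisfiable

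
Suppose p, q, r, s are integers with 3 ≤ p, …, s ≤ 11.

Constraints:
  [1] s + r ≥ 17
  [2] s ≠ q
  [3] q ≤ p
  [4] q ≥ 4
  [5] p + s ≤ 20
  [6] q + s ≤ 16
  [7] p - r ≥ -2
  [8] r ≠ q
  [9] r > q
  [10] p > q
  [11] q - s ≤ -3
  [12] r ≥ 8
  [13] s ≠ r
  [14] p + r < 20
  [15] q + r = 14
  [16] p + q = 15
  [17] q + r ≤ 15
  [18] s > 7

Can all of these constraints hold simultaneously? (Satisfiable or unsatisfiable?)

One satisfying assignment is p = 10, q = 5, r = 9, s = 10.
For the less obvious constraints — constraint 1: s + r = 19; constraint 5: p + s = 20; constraint 6: q + s = 15 — and the others hold by inspection.

Satisfiable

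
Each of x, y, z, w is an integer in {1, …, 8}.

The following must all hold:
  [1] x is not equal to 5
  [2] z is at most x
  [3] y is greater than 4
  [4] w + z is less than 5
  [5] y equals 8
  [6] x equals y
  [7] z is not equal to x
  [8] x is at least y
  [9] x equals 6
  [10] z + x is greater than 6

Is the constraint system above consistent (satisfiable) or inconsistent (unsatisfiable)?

Constraint 9 fixes x = 6 and constraint 5 fixes y = 8, but constraint 6 requires x = y. Since 6 ≠ 8, contradiction.

Unsatisfiable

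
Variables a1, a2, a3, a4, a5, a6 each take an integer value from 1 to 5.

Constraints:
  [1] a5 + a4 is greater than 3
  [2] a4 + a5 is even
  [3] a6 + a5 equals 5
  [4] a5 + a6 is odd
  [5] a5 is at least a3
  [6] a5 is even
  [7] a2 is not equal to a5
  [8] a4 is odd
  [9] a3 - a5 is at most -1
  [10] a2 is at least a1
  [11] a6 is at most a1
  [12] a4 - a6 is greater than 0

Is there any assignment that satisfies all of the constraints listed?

Constraint 8 makes a4 odd and constraint 6 makes a5 even, so a4 + a5 must be odd. Constraint 2 says a4 + a5 is even — contradiction.

Unsatisfiable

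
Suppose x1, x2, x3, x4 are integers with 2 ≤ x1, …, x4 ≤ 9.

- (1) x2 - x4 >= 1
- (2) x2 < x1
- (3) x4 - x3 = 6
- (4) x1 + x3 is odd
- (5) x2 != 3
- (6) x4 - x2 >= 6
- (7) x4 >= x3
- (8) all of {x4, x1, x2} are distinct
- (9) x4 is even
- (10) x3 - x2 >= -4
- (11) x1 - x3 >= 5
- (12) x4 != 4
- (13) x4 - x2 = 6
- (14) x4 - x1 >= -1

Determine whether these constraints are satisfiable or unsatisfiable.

Constraints 1, 10, 11, and 14 give x3 − x2 ≥ -4, x2 − x4 ≥ 1, x4 − x1 ≥ -1, x1 − x3 ≥ 5.
Adding all 4 inequalities: the left sides telescope to 0, and the right sides sum to (-4) + 1 + (-1) + 5 = 1. So 0 ≥ 1, which is false.

Unsatisfiable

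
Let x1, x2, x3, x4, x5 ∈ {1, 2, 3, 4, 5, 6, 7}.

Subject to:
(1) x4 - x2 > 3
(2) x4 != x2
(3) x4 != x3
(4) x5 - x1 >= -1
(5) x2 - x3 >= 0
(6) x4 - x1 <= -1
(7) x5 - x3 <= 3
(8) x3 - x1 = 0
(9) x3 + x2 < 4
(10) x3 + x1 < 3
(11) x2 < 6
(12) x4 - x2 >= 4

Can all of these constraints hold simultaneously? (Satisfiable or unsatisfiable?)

Constraints 4, 5, 6, 7, and 12 give x5 − x1 ≥ -1, x1 − x4 ≥ 1, x4 − x2 ≥ 4, x2 − x3 ≥ 0, x3 − x5 ≥ -3.
Adding all 5 inequalities: the left sides telescope to 0, and the right sides sum to (-1) + 1 + 4 + 0 + (-3) = 1. So 0 ≥ 1, which is false.

Unsatisfiable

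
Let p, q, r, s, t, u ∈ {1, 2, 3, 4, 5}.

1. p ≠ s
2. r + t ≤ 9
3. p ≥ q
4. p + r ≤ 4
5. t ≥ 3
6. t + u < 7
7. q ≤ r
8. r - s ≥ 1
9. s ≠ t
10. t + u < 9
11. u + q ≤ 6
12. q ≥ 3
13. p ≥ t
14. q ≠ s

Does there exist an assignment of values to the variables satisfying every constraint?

Unsatisfiable

From constraints 5 and 13: p ≥ t ≥ 3. From constraints 7 and 12: r ≥ q ≥ 3. Hence p + r ≥ 6. But constraint 4 requires p + r ≤ 4, and 4 < 6. Contradiction.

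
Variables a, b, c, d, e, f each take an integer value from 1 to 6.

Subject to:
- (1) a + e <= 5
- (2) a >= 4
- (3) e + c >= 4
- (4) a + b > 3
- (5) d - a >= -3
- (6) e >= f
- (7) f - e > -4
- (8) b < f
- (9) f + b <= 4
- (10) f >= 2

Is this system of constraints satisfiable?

From constraint 2: a ≥ 4. From constraints 6 and 10: e ≥ f ≥ 2. Hence a + e ≥ 6. But constraint 1 requires a + e ≤ 5, and 5 < 6. Contradiction.

Unsatisfiable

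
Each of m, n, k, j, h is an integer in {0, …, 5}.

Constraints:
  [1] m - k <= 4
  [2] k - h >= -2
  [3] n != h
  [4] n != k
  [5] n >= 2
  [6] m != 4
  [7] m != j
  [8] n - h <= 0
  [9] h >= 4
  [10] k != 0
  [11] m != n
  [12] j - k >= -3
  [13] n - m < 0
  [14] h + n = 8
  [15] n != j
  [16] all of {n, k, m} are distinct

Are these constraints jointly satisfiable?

Satisfiable

Take m = 5, n = 3, k = 4, j = 2, h = 5. Then constraint 1: m - k = 1; constraint 2: k - h = -1, and every other listed constraint is also met.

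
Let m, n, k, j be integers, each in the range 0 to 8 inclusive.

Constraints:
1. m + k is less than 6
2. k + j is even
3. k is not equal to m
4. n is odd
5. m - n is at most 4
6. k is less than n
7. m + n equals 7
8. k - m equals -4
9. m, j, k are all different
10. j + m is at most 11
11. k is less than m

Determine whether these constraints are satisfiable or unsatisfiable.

Try m = 4, n = 3, k = 0, j = 6.
Check constraint 1: m + k = 4; constraint 5: m - n = 1. The remaining constraints are straightforward to verify.

Satisfiable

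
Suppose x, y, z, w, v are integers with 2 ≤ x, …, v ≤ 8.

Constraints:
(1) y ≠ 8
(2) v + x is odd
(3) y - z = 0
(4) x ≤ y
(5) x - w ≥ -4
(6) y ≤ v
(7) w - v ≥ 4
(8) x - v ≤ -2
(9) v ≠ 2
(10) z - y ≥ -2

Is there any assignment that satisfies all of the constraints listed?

Unsatisfiable

Constraints 5, 7, and 8 give v − x ≥ 2, x − w ≥ -4, w − v ≥ 4.
Adding all 3 inequalities: the left sides telescope to 0, and the right sides sum to 2 + (-4) + 4 = 2. So 0 ≥ 2, which is false.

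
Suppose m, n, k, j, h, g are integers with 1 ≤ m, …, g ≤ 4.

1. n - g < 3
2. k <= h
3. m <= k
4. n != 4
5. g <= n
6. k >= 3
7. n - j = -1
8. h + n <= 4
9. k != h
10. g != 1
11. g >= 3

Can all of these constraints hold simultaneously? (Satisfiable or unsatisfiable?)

From constraints 2 and 6: h ≥ k ≥ 3. From constraints 5 and 11: n ≥ g ≥ 3. Hence h + n ≥ 6. But constraint 8 requires h + n ≤ 4, and 4 < 6. Contradiction.

Unsatisfiable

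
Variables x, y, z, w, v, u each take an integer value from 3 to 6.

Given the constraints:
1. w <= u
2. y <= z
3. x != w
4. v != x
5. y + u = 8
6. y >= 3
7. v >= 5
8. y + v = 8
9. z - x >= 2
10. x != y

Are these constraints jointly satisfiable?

Setting (x, y, z, w, v, u) = (4, 3, 6, 5, 5, 5) satisfies everything: constraint 5: y + u = 8; constraint 8: y + v = 8; constraint 9: z - x = 2, and the others follow.

Satisfiable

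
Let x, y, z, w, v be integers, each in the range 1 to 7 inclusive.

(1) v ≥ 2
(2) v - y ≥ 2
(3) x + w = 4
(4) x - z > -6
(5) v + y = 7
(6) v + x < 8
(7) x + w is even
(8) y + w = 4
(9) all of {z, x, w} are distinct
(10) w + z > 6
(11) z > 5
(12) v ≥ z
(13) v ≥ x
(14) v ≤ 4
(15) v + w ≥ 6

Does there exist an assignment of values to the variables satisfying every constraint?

From constraint 11: z ≥ 6. From constraints 12 and 14: z ≤ v and v ≤ 4, so z ≤ 4. But 4 < 6, so no value of z works.

Unsatisfiable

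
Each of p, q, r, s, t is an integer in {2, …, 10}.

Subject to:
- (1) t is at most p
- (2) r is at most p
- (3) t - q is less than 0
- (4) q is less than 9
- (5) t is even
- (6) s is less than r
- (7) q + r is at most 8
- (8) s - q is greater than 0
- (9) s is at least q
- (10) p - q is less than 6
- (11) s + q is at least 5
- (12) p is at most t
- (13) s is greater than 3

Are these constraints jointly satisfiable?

Constraints 2, 3, 6, 8, and 12 give q < s, s < r, r ≤ p, p ≤ t, t < q. Chaining: q < s < r ≤ p ≤ t < q, which forces q < q — impossible.

Unsatisfiable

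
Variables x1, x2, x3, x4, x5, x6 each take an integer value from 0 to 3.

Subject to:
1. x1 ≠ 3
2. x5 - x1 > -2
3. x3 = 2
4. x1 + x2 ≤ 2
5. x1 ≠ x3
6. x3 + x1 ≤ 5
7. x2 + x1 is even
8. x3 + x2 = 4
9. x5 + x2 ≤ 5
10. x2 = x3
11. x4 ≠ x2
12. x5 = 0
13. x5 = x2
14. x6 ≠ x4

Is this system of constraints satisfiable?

Unsatisfiable

Constraint 12 fixes x5 = 0 and constraint 3 fixes x3 = 2. Constraints 10 and 13 give x5 = x2 = x3, so x5 = x3. But 0 ≠ 2 — contradiction.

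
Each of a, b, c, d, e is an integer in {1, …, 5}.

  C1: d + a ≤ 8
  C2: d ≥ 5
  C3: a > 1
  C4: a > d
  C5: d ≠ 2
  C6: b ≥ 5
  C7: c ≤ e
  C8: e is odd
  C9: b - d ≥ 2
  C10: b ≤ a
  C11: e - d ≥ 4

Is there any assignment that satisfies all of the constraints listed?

Unsatisfiable

From constraint 2: d ≥ 5. From constraints 6 and 10: a ≥ b ≥ 5. Hence d + a ≥ 10. But constraint 1 requires d + a ≤ 8, and 8 < 10. Contradiction.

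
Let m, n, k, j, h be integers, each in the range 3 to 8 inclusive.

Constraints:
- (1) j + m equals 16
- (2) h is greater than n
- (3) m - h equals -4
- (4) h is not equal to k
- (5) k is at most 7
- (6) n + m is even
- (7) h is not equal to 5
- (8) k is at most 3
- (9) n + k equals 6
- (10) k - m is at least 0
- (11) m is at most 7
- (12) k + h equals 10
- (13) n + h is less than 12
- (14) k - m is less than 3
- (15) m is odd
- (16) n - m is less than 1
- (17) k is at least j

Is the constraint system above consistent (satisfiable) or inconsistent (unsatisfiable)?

From constraints 5 and 17: j ≤ k ≤ 7. From constraint 11: m ≤ 7. Hence j + m ≤ 14. But constraint 1 requires j + m = 16, and 16 > 14. Contradiction.

Unsatisfiable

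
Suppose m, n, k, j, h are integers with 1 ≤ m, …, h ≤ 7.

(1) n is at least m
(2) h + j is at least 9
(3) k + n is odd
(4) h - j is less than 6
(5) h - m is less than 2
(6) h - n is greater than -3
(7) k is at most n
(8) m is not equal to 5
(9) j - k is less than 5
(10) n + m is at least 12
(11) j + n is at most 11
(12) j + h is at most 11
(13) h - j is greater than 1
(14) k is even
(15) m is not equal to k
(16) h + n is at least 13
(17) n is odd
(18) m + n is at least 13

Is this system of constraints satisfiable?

Try m = 7, n = 7, k = 2, j = 4, h = 7.
Check constraint 2: h + j = 11; constraint 4: h - j = 3; constraint 5: h - m = 0. The remaining constraints are straightforward to verify.

Satisfiable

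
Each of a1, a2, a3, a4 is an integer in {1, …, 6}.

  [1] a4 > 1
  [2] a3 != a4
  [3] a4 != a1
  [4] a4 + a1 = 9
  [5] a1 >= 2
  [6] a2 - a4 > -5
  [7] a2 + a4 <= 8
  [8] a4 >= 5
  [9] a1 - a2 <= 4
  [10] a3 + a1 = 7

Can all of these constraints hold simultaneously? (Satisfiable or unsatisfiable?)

Satisfiable

The assignment a1 = 3, a2 = 2, a3 = 4, a4 = 6 works:
  constraint 4 holds since a4 + a1 = 9.
  constraint 6 holds since a2 - a4 = -4.
  constraint 7 holds since a2 + a4 = 8.
The rest check out directly.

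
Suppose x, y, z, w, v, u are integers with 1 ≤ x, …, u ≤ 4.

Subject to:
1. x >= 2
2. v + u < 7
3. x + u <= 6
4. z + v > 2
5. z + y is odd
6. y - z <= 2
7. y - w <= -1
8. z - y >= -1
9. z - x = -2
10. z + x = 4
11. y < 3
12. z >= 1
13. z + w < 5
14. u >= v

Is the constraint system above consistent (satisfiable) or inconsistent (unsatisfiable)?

Satisfiable

Try x = 3, y = 2, z = 1, w = 3, v = 2, u = 2.
Check constraint 2: v + u = 4; constraint 3: x + u = 5; constraint 4: z + v = 3. The remaining constraints are straightforward to verify.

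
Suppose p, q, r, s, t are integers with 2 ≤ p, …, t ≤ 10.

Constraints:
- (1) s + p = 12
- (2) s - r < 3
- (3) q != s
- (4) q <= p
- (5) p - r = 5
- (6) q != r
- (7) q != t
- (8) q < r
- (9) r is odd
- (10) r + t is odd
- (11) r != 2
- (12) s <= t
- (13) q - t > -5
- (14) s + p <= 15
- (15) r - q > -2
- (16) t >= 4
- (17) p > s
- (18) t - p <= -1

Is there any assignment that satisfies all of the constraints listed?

Satisfiable

The assignment p = 8, q = 2, r = 3, s = 4, t = 4 works:
  constraint 1 holds since s + p = 12.
  constraint 2 holds since s - r = 1.
The rest check out directly.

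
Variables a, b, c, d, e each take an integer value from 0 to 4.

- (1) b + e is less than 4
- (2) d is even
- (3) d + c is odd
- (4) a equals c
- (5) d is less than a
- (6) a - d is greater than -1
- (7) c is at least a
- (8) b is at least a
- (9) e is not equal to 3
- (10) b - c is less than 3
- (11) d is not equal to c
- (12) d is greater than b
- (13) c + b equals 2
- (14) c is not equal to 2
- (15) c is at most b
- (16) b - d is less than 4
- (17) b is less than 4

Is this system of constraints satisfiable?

Unsatisfiable

Constraints 5, 7, 12, and 15 give d < a, a ≤ c, c ≤ b, b < d. Chaining: d < a ≤ c ≤ b < d, which forces d < d — impossible.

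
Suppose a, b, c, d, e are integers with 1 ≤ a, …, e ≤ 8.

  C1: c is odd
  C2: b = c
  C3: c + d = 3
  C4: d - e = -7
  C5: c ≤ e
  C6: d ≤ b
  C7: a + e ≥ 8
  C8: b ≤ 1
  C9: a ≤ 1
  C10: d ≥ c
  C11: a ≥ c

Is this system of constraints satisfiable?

Unsatisfiable

From constraints 9 and 11: c ≤ a ≤ 1. From constraints 6 and 8: d ≤ b ≤ 1. Hence c + d ≤ 2. But constraint 3 requires c + d = 3, and 3 > 2. Contradiction.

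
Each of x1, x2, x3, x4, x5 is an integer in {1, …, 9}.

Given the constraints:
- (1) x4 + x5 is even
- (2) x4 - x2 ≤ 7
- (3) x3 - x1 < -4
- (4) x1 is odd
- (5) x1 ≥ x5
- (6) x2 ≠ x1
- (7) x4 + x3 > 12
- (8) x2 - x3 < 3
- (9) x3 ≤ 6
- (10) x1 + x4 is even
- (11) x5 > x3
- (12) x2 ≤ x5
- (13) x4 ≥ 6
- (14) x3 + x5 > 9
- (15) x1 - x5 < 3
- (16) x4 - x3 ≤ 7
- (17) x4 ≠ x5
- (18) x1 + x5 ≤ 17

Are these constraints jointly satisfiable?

Try x1 = 9, x2 = 5, x3 = 4, x4 = 9, x5 = 7.
Check constraint 2: x4 - x2 = 4; constraint 3: x3 - x1 = -5; constraint 7: x4 + x3 = 13. The remaining constraints are straightforward to verify.

Satisfiable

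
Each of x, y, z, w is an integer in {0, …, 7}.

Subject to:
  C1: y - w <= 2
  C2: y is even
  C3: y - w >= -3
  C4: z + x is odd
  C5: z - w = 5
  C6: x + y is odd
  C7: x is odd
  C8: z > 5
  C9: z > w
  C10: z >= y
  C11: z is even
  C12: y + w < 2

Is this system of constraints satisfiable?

Try x = 5, y = 0, z = 6, w = 1.
Check constraint 1: y - w = -1; constraint 3: y - w = -1. The remaining constraints are straightforward to verify.

Satisfiable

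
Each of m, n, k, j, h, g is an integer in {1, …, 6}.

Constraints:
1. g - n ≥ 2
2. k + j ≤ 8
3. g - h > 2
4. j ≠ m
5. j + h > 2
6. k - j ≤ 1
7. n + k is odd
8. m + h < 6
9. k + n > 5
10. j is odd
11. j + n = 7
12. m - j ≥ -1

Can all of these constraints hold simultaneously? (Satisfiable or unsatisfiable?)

Satisfiable

Setting (m, n, k, j, h, g) = (2, 4, 3, 3, 2, 6) satisfies everything: constraint 1: g - n = 2; constraint 2: k + j = 6, and the others follow.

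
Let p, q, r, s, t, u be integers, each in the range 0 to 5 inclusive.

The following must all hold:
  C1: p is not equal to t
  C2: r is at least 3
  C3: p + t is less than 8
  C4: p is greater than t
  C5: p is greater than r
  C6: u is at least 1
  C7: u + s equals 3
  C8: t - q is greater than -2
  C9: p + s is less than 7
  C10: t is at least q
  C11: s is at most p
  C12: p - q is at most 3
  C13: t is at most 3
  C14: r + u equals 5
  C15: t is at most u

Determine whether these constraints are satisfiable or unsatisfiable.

Satisfiable

The assignment p = 4, q = 1, r = 3, s = 1, t = 1, u = 2 works:
  constraint 3 holds since p + t = 5.
  constraint 7 holds since u + s = 3.
  constraint 8 holds since t - q = 0.
The rest check out directly.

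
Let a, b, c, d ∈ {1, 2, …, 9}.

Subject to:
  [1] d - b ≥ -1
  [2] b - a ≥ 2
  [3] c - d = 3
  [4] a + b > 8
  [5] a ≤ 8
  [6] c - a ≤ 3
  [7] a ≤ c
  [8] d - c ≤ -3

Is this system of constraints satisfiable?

Unsatisfiable

Constraints 1, 2, 6, and 8 give a − c ≥ -3, c − d ≥ 3, d − b ≥ -1, b − a ≥ 2.
Adding all 4 inequalities: the left sides telescope to 0, and the right sides sum to (-3) + 3 + (-1) + 2 = 1. So 0 ≥ 1, which is false.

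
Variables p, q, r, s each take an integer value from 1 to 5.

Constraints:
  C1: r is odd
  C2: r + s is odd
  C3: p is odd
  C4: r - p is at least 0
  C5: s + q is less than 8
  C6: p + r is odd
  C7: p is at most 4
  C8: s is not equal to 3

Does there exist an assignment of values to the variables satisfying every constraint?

Unsatisfiable

Constraint 3 makes p odd and constraint 1 makes r odd, so p + r must be even. Constraint 6 says p + r is odd — contradiction.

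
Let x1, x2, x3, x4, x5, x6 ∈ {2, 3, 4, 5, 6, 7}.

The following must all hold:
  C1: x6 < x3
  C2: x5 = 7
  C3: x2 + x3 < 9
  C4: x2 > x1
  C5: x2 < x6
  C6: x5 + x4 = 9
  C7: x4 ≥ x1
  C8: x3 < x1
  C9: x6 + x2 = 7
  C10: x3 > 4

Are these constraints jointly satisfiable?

Constraints 1, 4, 5, and 8 give x1 < x2, x2 < x6, x6 < x3, x3 < x1. Chaining: x1 < x2 < x6 < x3 < x1, which forces x1 < x1 — impossible.

Unsatisfiable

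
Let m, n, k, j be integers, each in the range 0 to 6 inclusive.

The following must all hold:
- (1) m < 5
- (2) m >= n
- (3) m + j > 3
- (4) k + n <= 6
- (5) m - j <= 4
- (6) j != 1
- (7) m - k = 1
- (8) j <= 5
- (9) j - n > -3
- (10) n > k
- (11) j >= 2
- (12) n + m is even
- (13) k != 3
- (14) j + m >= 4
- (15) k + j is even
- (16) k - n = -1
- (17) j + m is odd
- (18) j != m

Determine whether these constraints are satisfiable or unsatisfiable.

Satisfiable

One satisfying assignment is m = 3, n = 3, k = 2, j = 2.
For the less obvious constraints — constraint 3: m + j = 5; constraint 4: k + n = 5 — and the others hold by inspection.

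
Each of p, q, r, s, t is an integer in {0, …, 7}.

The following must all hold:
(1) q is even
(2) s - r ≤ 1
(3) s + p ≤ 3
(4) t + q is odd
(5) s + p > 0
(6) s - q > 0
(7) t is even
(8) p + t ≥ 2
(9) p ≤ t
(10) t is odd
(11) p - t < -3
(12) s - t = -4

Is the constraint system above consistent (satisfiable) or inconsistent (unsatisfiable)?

Unsatisfiable

Constraint 7 makes t even and constraint 1 makes q even, so t + q must be even. Constraint 4 says t + q is odd — contradiction.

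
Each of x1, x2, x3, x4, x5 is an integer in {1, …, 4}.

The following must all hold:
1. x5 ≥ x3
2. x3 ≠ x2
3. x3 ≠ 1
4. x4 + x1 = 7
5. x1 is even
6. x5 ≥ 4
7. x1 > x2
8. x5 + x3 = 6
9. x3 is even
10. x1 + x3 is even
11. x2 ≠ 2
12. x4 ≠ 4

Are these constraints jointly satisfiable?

Satisfiable

The assignment x1 = 4, x2 = 3, x3 = 2, x4 = 3, x5 = 4 works:
  constraint 4 holds since x4 + x1 = 7.
  constraint 8 holds since x5 + x3 = 6.
The rest check out directly.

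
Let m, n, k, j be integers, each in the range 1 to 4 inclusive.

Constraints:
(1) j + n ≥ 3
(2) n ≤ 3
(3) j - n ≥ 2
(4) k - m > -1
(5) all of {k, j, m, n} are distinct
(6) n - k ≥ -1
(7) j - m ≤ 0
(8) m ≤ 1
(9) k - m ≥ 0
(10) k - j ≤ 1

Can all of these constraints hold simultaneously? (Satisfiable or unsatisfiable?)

Constraints 3, 6, 7, and 9 give n − k ≥ -1, k − m ≥ 0, m − j ≥ 0, j − n ≥ 2.
Adding all 4 inequalities: the left sides telescope to 0, and the right sides sum to (-1) + 0 + 0 + 2 = 1. So 0 ≥ 1, which is false.

Unsatisfiable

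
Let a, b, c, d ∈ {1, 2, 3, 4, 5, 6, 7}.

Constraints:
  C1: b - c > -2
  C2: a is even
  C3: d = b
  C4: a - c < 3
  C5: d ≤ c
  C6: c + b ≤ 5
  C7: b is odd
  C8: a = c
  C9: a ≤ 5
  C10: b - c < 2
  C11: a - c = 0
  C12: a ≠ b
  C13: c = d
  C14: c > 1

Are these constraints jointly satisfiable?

From constraints 3, 8, and 13, a = c = d = b, so a = b. But constraint 12 says a ≠ b. Contradiction.

Unsatisfiable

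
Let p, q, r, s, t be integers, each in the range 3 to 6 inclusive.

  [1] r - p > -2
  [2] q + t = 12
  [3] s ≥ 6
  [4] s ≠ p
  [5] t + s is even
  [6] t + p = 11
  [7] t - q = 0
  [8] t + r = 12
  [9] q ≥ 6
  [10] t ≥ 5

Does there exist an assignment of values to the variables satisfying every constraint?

Satisfiable

Try p = 5, q = 6, r = 6, s = 6, t = 6.
Check constraint 1: r - p = 1; constraint 2: q + t = 12. The remaining constraints are straightforward to verify.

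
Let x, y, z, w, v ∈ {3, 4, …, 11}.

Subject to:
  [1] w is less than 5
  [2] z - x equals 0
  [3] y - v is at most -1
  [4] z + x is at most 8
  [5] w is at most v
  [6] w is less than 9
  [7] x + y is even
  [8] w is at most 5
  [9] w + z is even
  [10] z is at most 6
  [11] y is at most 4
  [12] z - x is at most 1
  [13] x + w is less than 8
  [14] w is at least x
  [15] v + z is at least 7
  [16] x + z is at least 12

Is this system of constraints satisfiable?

From constraints 8 and 14: x ≤ w ≤ 5. From constraint 10: z ≤ 6. Hence x + z ≤ 11. But constraint 16 requires x + z ≥ 12, and 12 > 11. Contradiction.

Unsatisfiable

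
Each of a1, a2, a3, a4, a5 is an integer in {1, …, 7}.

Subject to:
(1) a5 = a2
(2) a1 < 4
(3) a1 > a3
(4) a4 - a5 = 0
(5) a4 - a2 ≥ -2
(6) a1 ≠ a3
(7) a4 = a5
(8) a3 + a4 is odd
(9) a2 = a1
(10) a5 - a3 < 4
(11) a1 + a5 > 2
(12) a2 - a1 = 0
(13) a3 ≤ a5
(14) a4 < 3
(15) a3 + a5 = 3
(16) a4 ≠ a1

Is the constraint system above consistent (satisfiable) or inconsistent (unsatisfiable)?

Unsatisfiable

From constraints 1, 7, and 9, a4 = a5 = a2 = a1, so a4 = a1. But constraint 16 says a4 ≠ a1. Contradiction.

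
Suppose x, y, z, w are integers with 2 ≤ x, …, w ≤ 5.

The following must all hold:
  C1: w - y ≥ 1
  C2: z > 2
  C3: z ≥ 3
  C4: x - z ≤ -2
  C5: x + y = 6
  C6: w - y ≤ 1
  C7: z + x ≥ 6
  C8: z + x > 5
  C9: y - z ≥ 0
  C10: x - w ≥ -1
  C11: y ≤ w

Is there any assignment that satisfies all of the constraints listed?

Unsatisfiable

Constraints 1, 4, 9, and 10 give w − y ≥ 1, y − z ≥ 0, z − x ≥ 2, x − w ≥ -1.
Adding all 4 inequalities: the left sides telescope to 0, and the right sides sum to 1 + 0 + 2 + (-1) = 2. So 0 ≥ 2, which is false.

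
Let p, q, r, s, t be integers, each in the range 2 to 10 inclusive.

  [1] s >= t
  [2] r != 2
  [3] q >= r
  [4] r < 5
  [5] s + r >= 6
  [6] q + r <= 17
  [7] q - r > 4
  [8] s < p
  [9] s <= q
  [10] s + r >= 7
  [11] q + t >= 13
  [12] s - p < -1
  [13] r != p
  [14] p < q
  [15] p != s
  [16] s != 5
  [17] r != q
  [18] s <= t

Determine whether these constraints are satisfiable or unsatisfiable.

Satisfiable

Take p = 6, q = 10, r = 4, s = 4, t = 4. Then constraint 5: s + r = 8; constraint 6: q + r = 14, and every other listed constraint is also met.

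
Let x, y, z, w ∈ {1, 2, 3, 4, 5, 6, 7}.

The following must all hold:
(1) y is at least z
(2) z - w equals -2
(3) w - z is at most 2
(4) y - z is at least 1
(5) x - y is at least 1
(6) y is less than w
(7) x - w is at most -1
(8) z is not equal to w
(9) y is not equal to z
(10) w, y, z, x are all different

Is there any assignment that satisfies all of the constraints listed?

Unsatisfiable

Constraints 3, 4, 5, and 7 give w − x ≥ 1, x − y ≥ 1, y − z ≥ 1, z − w ≥ -2.
Adding all 4 inequalities: the left sides telescope to 0, and the right sides sum to 1 + 1 + 1 + (-2) = 1. So 0 ≥ 1, which is false.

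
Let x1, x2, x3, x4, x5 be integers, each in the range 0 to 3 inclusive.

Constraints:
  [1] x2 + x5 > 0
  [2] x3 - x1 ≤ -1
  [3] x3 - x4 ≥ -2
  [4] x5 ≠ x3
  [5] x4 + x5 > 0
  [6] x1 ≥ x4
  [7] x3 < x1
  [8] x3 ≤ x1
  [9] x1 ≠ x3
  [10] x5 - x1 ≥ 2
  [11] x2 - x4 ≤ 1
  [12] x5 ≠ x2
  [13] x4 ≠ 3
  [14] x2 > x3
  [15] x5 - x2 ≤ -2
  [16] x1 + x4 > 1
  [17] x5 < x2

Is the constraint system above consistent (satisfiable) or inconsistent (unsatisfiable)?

Constraints 2, 3, 10, 11, and 15 give x5 − x1 ≥ 2, x1 − x3 ≥ 1, x3 − x4 ≥ -2, x4 − x2 ≥ -1, x2 − x5 ≥ 2.
Adding all 5 inequalities: the left sides telescope to 0, and the right sides sum to 2 + 1 + (-2) + (-1) + 2 = 2. So 0 ≥ 2, which is false.

Unsatisfiable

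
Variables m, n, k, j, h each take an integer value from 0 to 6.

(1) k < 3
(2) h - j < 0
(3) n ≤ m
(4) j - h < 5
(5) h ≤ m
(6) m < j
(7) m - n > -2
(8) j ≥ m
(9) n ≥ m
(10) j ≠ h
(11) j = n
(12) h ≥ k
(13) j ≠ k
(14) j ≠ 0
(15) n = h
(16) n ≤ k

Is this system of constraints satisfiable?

Unsatisfiable

From constraints 11 and 15, j = n = h, so j = h. But constraint 10 says j ≠ h. Contradiction.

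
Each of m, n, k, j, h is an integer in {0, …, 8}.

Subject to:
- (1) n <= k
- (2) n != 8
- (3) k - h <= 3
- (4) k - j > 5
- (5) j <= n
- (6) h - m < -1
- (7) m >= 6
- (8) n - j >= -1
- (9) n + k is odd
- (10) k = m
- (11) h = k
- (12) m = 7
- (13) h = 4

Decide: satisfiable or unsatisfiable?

Unsatisfiable

Constraint 13 fixes h = 4 and constraint 12 fixes m = 7. Constraints 10 and 11 give h = k = m, so h = m. But 4 ≠ 7 — contradiction.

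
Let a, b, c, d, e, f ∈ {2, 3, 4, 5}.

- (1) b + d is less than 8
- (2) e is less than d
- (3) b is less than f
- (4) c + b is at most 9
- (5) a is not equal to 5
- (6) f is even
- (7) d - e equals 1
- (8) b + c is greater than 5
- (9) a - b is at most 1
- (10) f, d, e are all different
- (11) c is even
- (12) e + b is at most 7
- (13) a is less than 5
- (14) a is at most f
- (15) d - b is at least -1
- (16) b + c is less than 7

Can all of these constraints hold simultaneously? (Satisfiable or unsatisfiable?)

Satisfiable

One satisfying assignment is a = 2, b = 2, c = 4, d = 3, e = 2, f = 4.
For the less obvious constraints — constraint 1: b + d = 5; constraint 4: c + b = 6 — and the others hold by inspection.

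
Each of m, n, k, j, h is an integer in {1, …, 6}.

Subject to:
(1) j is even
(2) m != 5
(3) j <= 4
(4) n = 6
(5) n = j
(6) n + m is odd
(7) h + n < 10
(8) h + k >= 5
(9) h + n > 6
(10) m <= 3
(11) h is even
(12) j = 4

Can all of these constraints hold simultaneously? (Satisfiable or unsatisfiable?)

Constraint 4 fixes n = 6 and constraint 12 fixes j = 4, but constraint 5 requires n = j. Since 6 ≠ 4, contradiction.

Unsatisfiable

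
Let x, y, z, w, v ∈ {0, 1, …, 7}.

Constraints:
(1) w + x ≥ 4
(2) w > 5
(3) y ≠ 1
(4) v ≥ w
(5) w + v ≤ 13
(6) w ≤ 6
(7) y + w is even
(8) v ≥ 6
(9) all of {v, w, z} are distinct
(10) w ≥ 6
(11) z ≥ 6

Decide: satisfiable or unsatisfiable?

Constraints 8, 10, and 11 confine each of v, w, z to the 2 values {6, 7} (the domain already gives each ≤ 7).
Constraint 9 requires all 3 of them to be distinct, but only 2 values are available — impossible by the pigeonhole principle.

Unsatisfiable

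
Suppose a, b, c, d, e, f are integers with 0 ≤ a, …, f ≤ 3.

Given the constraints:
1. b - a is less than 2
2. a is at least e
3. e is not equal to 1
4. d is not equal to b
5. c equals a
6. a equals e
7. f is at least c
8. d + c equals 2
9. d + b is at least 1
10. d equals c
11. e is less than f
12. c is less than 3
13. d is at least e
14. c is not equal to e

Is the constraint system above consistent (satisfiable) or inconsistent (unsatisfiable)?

Unsatisfiable

From constraints 5 and 6, c = a = e, so c = e. But constraint 14 says c ≠ e. Contradiction.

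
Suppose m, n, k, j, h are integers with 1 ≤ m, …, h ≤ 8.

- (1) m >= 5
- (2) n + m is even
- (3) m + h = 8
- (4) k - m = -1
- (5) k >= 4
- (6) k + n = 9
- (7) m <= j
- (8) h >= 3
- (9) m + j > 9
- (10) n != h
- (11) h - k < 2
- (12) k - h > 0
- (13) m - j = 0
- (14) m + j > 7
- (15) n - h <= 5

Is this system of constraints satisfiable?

Satisfiable

Setting (m, n, k, j, h) = (5, 5, 4, 5, 3) satisfies everything: constraint 3: m + h = 8; constraint 4: k - m = -1, and the others follow.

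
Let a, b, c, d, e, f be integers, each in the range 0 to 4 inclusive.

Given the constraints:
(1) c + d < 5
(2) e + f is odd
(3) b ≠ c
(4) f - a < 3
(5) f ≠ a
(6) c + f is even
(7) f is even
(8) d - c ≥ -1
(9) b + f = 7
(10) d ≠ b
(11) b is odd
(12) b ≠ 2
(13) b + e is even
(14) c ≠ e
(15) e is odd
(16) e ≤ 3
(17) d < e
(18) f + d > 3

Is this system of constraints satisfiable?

One satisfying assignment is a = 3, b = 3, c = 2, d = 1, e = 3, f = 4.
For the less obvious constraints — constraint 1: c + d = 3; constraint 4: f - a = 1 — and the others hold by inspection.

Satisfiable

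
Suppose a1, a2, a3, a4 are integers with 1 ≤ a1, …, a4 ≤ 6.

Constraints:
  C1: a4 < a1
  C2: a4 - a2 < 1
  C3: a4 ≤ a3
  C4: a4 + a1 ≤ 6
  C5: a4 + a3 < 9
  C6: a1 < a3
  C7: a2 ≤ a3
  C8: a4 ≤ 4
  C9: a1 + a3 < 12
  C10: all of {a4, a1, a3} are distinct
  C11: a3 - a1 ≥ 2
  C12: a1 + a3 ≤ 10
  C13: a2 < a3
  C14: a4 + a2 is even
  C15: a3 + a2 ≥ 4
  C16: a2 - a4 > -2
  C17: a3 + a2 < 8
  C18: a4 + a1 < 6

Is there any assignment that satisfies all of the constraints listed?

The assignment a1 = 4, a2 = 1, a3 = 6, a4 = 1 works:
  constraint 2 holds since a4 - a2 = 0.
  constraint 4 holds since a4 + a1 = 5.
The rest check out directly.

Satisfiable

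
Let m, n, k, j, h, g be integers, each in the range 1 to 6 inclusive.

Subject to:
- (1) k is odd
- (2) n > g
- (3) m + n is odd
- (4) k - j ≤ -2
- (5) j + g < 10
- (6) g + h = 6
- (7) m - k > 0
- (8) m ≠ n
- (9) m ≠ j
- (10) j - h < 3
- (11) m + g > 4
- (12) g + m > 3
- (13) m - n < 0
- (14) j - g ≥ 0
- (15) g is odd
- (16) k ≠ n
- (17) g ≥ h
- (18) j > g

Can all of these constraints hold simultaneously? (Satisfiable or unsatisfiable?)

Take m = 3, n = 4, k = 1, j = 4, h = 3, g = 3. Then constraint 4: k - j = -3; constraint 5: j + g = 7, and every other listed constraint is also met.

Satisfiable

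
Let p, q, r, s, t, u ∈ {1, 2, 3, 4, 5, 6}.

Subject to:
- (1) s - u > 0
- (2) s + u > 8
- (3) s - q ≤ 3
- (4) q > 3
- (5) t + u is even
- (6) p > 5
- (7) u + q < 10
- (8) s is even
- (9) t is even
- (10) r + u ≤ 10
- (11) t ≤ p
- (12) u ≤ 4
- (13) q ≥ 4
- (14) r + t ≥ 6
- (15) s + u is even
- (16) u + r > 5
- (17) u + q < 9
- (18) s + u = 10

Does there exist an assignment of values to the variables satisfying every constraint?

Setting (p, q, r, s, t, u) = (6, 4, 3, 6, 4, 4) satisfies everything: constraint 1: s - u = 2; constraint 2: s + u = 10, and the others follow.

Satisfiable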